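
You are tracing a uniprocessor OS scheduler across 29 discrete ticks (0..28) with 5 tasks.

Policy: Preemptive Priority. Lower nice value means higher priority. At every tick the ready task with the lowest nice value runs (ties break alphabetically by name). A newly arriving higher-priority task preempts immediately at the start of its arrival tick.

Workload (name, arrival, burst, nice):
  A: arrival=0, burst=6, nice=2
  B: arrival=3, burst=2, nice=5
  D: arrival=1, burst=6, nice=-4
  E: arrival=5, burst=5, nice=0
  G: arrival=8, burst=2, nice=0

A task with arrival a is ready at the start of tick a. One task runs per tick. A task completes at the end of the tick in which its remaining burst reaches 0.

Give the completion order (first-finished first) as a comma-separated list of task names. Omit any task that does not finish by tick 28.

t=0: ready={A} → run A
t=1: ready={A,D} → run D
t=2: ready={A,D} → run D
t=3: ready={A,B,D} → run D
t=4: ready={A,B,D} → run D
t=5: ready={A,B,D,E} → run D
t=6: ready={A,B,D,E} → run D
t=7: ready={A,B,E} → run E
t=8: ready={A,B,E,G} → run E
t=9: ready={A,B,E,G} → run E
t=10: ready={A,B,E,G} → run E
t=11: ready={A,B,E,G} → run E
t=12: ready={A,B,G} → run G
t=13: ready={A,B,G} → run G
t=14: ready={A,B} → run A
t=15: ready={A,B} → run A
t=16: ready={A,B} → run A
t=17: ready={A,B} → run A
t=18: ready={A,B} → run A
t=19: ready={B} → run B
t=20: ready={B} → run B
t=21: (idle)
t=22: (idle)
t=23: (idle)
t=24: (idle)
t=25: (idle)
t=26: (idle)
t=27: (idle)
t=28: (idle)

completion order = D, E, G, A, B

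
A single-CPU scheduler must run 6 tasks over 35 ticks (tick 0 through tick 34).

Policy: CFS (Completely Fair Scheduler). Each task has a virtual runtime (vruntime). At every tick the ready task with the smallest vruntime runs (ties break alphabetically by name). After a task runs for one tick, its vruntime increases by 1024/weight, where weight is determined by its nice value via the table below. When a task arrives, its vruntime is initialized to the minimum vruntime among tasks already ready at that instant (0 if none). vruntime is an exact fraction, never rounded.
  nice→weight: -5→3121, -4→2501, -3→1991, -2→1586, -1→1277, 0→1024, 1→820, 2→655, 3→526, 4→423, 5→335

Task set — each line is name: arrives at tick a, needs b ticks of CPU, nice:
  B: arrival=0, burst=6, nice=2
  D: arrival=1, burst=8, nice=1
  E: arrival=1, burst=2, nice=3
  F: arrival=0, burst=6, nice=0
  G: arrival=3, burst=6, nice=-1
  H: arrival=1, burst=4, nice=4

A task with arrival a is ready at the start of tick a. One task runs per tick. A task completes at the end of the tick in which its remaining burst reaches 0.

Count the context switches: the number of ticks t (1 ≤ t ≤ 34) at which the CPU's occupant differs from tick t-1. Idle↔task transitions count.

context switches = 32

t=0: vr[B=0 F=0] → run B
t=1: vr[B=1024/655 D=0 E=0 F=0 H=0] → run D
t=2: vr[B=1024/655 D=256/205 E=0 F=0 H=0] → run E
t=3: vr[B=1024/655 D=256/205 E=512/263 F=0 G=0 H=0] → run F
t=4: vr[B=1024/655 D=256/205 E=512/263 F=1 G=0 H=0] → run G
t=5: vr[B=1024/655 D=256/205 E=512/263 F=1 G=1024/1277 H=0] → run H
t=6: vr[B=1024/655 D=256/205 E=512/263 F=1 G=1024/1277 H=1024/423] → run G
t=7: vr[B=1024/655 D=256/205 E=512/263 F=1 G=2048/1277 H=1024/423] → run F
t=8: vr[B=1024/655 D=256/205 E=512/263 F=2 G=2048/1277 H=1024/423] → run D
t=9: vr[B=1024/655 D=512/205 E=512/263 F=2 G=2048/1277 H=1024/423] → run B
t=10: vr[B=2048/655 D=512/205 E=512/263 F=2 G=2048/1277 H=1024/423] → run G
t=11: vr[B=2048/655 D=512/205 E=512/263 F=2 G=3072/1277 H=1024/423] → run E
t=12: vr[B=2048/655 D=512/205 F=2 G=3072/1277 H=1024/423] → run F
t=13: vr[B=2048/655 D=512/205 F=3 G=3072/1277 H=1024/423] → run G
t=14: vr[B=2048/655 D=512/205 F=3 G=4096/1277 H=1024/423] → run H
t=15: vr[B=2048/655 D=512/205 F=3 G=4096/1277 H=2048/423] → run D
t=16: vr[B=2048/655 D=768/205 F=3 G=4096/1277 H=2048/423] → run F
t=17: vr[B=2048/655 D=768/205 F=4 G=4096/1277 H=2048/423] → run B
t=18: vr[B=3072/655 D=768/205 F=4 G=4096/1277 H=2048/423] → run G
t=19: vr[B=3072/655 D=768/205 F=4 G=5120/1277 H=2048/423] → run D
t=20: vr[B=3072/655 D=1024/205 F=4 G=5120/1277 H=2048/423] → run F
t=21: vr[B=3072/655 D=1024/205 F=5 G=5120/1277 H=2048/423] → run G
t=22: vr[B=3072/655 D=1024/205 F=5 H=2048/423] → run B
t=23: vr[B=4096/655 D=1024/205 F=5 H=2048/423] → run H
t=24: vr[B=4096/655 D=1024/205 F=5 H=1024/141] → run D
t=25: vr[B=4096/655 D=256/41 F=5 H=1024/141] → run F
t=26: vr[B=4096/655 D=256/41 H=1024/141] → run D
t=27: vr[B=4096/655 D=1536/205 H=1024/141] → run B
t=28: vr[B=1024/131 D=1536/205 H=1024/141] → run H
t=29: vr[B=1024/131 D=1536/205] → run D
t=30: vr[B=1024/131 D=1792/205] → run B
t=31: vr[D=1792/205] → run D
t=32: (idle)
t=33: (idle)
t=34: (idle)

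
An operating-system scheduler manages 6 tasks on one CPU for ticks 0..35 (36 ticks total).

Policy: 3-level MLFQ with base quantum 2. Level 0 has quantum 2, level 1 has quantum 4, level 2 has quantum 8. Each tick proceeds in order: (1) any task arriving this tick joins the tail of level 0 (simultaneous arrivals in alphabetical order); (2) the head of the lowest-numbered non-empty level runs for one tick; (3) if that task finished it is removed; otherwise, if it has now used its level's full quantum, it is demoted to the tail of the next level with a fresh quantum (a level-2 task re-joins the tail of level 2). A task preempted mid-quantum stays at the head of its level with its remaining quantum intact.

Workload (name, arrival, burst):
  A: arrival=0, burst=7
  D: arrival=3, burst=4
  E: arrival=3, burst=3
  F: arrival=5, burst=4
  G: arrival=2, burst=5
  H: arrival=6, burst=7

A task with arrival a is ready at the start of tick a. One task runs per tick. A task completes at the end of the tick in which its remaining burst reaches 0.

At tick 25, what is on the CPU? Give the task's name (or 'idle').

running at tick 25 = H

t=0: L0/L1/L2 = A/-/- → run A
t=1: L0/L1/L2 = A/-/- → run A
t=2: L0/L1/L2 = G/A/- → run G
t=3: L0/L1/L2 = GDE/A/- → run G
t=4: L0/L1/L2 = DE/AG/- → run D
t=5: L0/L1/L2 = DEF/AG/- → run D
t=6: L0/L1/L2 = EFH/AGD/- → run E
t=7: L0/L1/L2 = EFH/AGD/- → run E
t=8: L0/L1/L2 = FH/AGDE/- → run F
t=9: L0/L1/L2 = FH/AGDE/- → run F
t=10: L0/L1/L2 = H/AGDEF/- → run H
t=11: L0/L1/L2 = H/AGDEF/- → run H
t=12: L0/L1/L2 = -/AGDEFH/- → run A
t=13: L0/L1/L2 = -/AGDEFH/- → run A
t=14: L0/L1/L2 = -/AGDEFH/- → run A
t=15: L0/L1/L2 = -/AGDEFH/- → run A
t=16: L0/L1/L2 = -/GDEFH/A → run G
t=17: L0/L1/L2 = -/GDEFH/A → run G
t=18: L0/L1/L2 = -/GDEFH/A → run G
t=19: L0/L1/L2 = -/DEFH/A → run D
t=20: L0/L1/L2 = -/DEFH/A → run D
t=21: L0/L1/L2 = -/EFH/A → run E
t=22: L0/L1/L2 = -/FH/A → run F
t=23: L0/L1/L2 = -/FH/A → run F
t=24: L0/L1/L2 = -/H/A → run H
t=25: L0/L1/L2 = -/H/A → run H
t=26: L0/L1/L2 = -/H/A → run H
t=27: L0/L1/L2 = -/H/A → run H
t=28: L0/L1/L2 = -/-/AH → run A
t=29: L0/L1/L2 = -/-/H → run H
t=30: (idle)
t=31: (idle)
t=32: (idle)
t=33: (idle)
t=34: (idle)
t=35: (idle)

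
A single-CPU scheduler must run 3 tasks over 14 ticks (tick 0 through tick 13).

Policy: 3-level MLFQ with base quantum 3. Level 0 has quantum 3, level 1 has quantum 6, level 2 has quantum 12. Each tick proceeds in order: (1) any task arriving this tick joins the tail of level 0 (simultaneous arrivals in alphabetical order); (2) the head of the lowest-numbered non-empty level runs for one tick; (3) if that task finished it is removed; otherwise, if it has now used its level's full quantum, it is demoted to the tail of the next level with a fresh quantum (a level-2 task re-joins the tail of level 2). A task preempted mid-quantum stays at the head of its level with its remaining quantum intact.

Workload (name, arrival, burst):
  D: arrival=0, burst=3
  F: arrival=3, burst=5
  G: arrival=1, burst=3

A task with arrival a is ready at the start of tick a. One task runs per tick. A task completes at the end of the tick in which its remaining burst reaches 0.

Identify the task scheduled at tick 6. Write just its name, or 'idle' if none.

t=0: L0/L1/L2 = D/-/- → run D
t=1: L0/L1/L2 = DG/-/- → run D
t=2: L0/L1/L2 = DG/-/- → run D
t=3: L0/L1/L2 = GF/-/- → run G
t=4: L0/L1/L2 = GF/-/- → run G
t=5: L0/L1/L2 = GF/-/- → run G
t=6: L0/L1/L2 = F/-/- → run F
t=7: L0/L1/L2 = F/-/- → run F
t=8: L0/L1/L2 = F/-/- → run F
t=9: L0/L1/L2 = -/F/- → run F
t=10: L0/L1/L2 = -/F/- → run F
t=11: (idle)
t=12: (idle)
t=13: (idle)

running at tick 6 = F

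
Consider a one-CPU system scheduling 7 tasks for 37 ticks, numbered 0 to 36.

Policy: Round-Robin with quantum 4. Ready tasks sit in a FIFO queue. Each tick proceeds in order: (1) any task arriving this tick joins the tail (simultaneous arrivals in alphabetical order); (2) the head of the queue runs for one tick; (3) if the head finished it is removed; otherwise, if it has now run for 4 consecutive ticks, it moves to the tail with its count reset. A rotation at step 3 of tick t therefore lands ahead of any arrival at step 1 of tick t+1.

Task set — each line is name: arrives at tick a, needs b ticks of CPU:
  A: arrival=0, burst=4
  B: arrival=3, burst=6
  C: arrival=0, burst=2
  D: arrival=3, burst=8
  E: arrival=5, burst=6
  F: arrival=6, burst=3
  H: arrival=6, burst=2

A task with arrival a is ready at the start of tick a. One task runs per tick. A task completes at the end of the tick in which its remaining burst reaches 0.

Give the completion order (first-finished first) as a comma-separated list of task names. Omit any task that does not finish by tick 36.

completion order = A, C, F, H, B, D, E

t=0: queue=[A,C] q_used=0 → run A
t=1: queue=[A,C] q_used=1 → run A
t=2: queue=[A,C] q_used=2 → run A
t=3: queue=[A,C,B,D] q_used=3 → run A
t=4: queue=[C,B,D] q_used=0 → run C
t=5: queue=[C,B,D,E] q_used=1 → run C
t=6: queue=[B,D,E,F,H] q_used=0 → run B
t=7: queue=[B,D,E,F,H] q_used=1 → run B
t=8: queue=[B,D,E,F,H] q_used=2 → run B
t=9: queue=[B,D,E,F,H] q_used=3 → run B
t=10: queue=[D,E,F,H,B] q_used=0 → run D
t=11: queue=[D,E,F,H,B] q_used=1 → run D
t=12: queue=[D,E,F,H,B] q_used=2 → run D
t=13: queue=[D,E,F,H,B] q_used=3 → run D
t=14: queue=[E,F,H,B,D] q_used=0 → run E
t=15: queue=[E,F,H,B,D] q_used=1 → run E
t=16: queue=[E,F,H,B,D] q_used=2 → run E
t=17: queue=[E,F,H,B,D] q_used=3 → run E
t=18: queue=[F,H,B,D,E] q_used=0 → run F
t=19: queue=[F,H,B,D,E] q_used=1 → run F
t=20: queue=[F,H,B,D,E] q_used=2 → run F
t=21: queue=[H,B,D,E] q_used=0 → run H
t=22: queue=[H,B,D,E] q_used=1 → run H
t=23: queue=[B,D,E] q_used=0 → run B
t=24: queue=[B,D,E] q_used=1 → run B
t=25: queue=[D,E] q_used=0 → run D
t=26: queue=[D,E] q_used=1 → run D
t=27: queue=[D,E] q_used=2 → run D
t=28: queue=[D,E] q_used=3 → run D
t=29: queue=[E] q_used=0 → run E
t=30: queue=[E] q_used=1 → run E
t=31: (idle)
t=32: (idle)
t=33: (idle)
t=34: (idle)
t=35: (idle)
t=36: (idle)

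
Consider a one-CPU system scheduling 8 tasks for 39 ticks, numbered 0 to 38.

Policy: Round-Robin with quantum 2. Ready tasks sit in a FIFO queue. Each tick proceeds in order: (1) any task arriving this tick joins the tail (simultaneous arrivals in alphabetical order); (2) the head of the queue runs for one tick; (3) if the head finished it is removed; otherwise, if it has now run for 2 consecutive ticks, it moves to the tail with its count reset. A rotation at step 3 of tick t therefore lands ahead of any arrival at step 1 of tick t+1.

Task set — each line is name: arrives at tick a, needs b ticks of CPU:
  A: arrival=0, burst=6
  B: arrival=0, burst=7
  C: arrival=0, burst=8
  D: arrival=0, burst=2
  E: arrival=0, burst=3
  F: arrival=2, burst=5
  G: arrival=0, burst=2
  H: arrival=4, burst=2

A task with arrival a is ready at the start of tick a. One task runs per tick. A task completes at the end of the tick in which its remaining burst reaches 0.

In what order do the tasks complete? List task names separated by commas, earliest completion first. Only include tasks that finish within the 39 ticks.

t=0: queue=[A,B,C,D,E,G] q_used=0 → run A
t=1: queue=[A,B,C,D,E,G] q_used=1 → run A
t=2: queue=[B,C,D,E,G,A,F] q_used=0 → run B
t=3: queue=[B,C,D,E,G,A,F] q_used=1 → run B
t=4: queue=[C,D,E,G,A,F,B,H] q_used=0 → run C
t=5: queue=[C,D,E,G,A,F,B,H] q_used=1 → run C
t=6: queue=[D,E,G,A,F,B,H,C] q_used=0 → run D
t=7: queue=[D,E,G,A,F,B,H,C] q_used=1 → run D
t=8: queue=[E,G,A,F,B,H,C] q_used=0 → run E
t=9: queue=[E,G,A,F,B,H,C] q_used=1 → run E
t=10: queue=[G,A,F,B,H,C,E] q_used=0 → run G
t=11: queue=[G,A,F,B,H,C,E] q_used=1 → run G
t=12: queue=[A,F,B,H,C,E] q_used=0 → run A
t=13: queue=[A,F,B,H,C,E] q_used=1 → run A
t=14: queue=[F,B,H,C,E,A] q_used=0 → run F
t=15: queue=[F,B,H,C,E,A] q_used=1 → run F
t=16: queue=[B,H,C,E,A,F] q_used=0 → run B
t=17: queue=[B,H,C,E,A,F] q_used=1 → run B
t=18: queue=[H,C,E,A,F,B] q_used=0 → run H
t=19: queue=[H,C,E,A,F,B] q_used=1 → run H
t=20: queue=[C,E,A,F,B] q_used=0 → run C
t=21: queue=[C,E,A,F,B] q_used=1 → run C
t=22: queue=[E,A,F,B,C] q_used=0 → run E
t=23: queue=[A,F,B,C] q_used=0 → run A
t=24: queue=[A,F,B,C] q_used=1 → run A
t=25: queue=[F,B,C] q_used=0 → run F
t=26: queue=[F,B,C] q_used=1 → run F
t=27: queue=[B,C,F] q_used=0 → run B
t=28: queue=[B,C,F] q_used=1 → run B
t=29: queue=[C,F,B] q_used=0 → run C
t=30: queue=[C,F,B] q_used=1 → run C
t=31: queue=[F,B,C] q_used=0 → run F
t=32: queue=[B,C] q_used=0 → run B
t=33: queue=[C] q_used=0 → run C
t=34: queue=[C] q_used=1 → run C
t=35: (idle)
t=36: (idle)
t=37: (idle)
t=38: (idle)

completion order = D, G, H, E, A, F, B, C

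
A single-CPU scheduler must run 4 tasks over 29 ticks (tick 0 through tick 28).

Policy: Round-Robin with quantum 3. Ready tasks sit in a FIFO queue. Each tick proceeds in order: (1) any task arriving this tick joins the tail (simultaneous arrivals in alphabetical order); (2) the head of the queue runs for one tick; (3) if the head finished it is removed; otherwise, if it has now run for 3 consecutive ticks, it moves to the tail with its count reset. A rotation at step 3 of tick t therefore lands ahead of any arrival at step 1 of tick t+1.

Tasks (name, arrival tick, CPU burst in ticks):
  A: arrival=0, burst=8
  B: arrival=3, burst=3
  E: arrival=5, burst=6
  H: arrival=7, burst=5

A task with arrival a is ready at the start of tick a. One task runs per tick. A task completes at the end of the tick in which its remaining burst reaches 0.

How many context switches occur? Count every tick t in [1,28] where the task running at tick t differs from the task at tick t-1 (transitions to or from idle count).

t=0: queue=[A] q_used=0 → run A
t=1: queue=[A] q_used=1 → run A
t=2: queue=[A] q_used=2 → run A
t=3: queue=[A,B] q_used=0 → run A
t=4: queue=[A,B] q_used=1 → run A
t=5: queue=[A,B,E] q_used=2 → run A
t=6: queue=[B,E,A] q_used=0 → run B
t=7: queue=[B,E,A,H] q_used=1 → run B
t=8: queue=[B,E,A,H] q_used=2 → run B
t=9: queue=[E,A,H] q_used=0 → run E
t=10: queue=[E,A,H] q_used=1 → run E
t=11: queue=[E,A,H] q_used=2 → run E
t=12: queue=[A,H,E] q_used=0 → run A
t=13: queue=[A,H,E] q_used=1 → run A
t=14: queue=[H,E] q_used=0 → run H
t=15: queue=[H,E] q_used=1 → run H
t=16: queue=[H,E] q_used=2 → run H
t=17: queue=[E,H] q_used=0 → run E
t=18: queue=[E,H] q_used=1 → run E
t=19: queue=[E,H] q_used=2 → run E
t=20: queue=[H] q_used=0 → run H
t=21: queue=[H] q_used=1 → run H
t=22: (idle)
t=23: (idle)
t=24: (idle)
t=25: (idle)
t=26: (idle)
t=27: (idle)
t=28: (idle)

context switches = 7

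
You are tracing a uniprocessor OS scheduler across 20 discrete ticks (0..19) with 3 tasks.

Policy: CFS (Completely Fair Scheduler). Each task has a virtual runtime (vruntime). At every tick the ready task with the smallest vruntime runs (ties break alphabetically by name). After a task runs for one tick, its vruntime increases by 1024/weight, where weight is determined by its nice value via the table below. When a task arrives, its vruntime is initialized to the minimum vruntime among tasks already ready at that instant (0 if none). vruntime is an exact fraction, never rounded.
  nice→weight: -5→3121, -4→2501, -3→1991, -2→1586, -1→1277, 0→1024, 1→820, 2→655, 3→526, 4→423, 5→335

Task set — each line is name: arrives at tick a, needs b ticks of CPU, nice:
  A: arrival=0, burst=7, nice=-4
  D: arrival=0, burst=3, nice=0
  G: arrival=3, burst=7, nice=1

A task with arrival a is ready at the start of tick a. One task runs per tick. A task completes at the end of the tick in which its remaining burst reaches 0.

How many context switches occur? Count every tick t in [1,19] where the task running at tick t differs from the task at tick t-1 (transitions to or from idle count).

context switches = 11

t=0: vr[A=0 D=0] → run A
t=1: vr[A=1024/2501 D=0] → run D
t=2: vr[A=1024/2501 D=1] → run A
t=3: vr[A=2048/2501 D=1 G=2048/2501] → run A
t=4: vr[A=3072/2501 D=1 G=2048/2501] → run G
t=5: vr[A=3072/2501 D=1 G=25856/12505] → run D
t=6: vr[A=3072/2501 D=2 G=25856/12505] → run A
t=7: vr[A=4096/2501 D=2 G=25856/12505] → run A
t=8: vr[A=5120/2501 D=2 G=25856/12505] → run D
t=9: vr[A=5120/2501 G=25856/12505] → run A
t=10: vr[A=6144/2501 G=25856/12505] → run G
t=11: vr[A=6144/2501 G=41472/12505] → run A
t=12: vr[G=41472/12505] → run G
t=13: vr[G=57088/12505] → run G
t=14: vr[G=72704/12505] → run G
t=15: vr[G=17664/2501] → run G
t=16: vr[G=103936/12505] → run G
t=17: (idle)
t=18: (idle)
t=19: (idle)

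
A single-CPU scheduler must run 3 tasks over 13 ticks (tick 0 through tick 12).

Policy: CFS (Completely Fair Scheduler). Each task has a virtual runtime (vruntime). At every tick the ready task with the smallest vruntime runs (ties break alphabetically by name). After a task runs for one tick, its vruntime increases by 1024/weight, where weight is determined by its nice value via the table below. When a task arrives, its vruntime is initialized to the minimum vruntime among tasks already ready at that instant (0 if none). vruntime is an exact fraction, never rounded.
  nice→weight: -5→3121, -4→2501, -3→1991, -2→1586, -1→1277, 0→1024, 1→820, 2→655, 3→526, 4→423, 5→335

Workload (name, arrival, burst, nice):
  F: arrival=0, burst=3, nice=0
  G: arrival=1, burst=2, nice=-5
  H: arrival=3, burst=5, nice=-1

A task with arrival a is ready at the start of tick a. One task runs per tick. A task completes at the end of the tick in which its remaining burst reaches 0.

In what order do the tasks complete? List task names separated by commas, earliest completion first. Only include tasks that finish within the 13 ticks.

t=0: vr[F=0] → run F
t=1: vr[F=1 G=1] → run F
t=2: vr[F=2 G=1] → run G
t=3: vr[F=2 G=4145/3121 H=4145/3121] → run G
t=4: vr[F=2 H=4145/3121] → run H
t=5: vr[F=2 H=8489069/3985517] → run F
t=6: vr[H=8489069/3985517] → run H
t=7: vr[H=11684973/3985517] → run H
t=8: vr[H=14880877/3985517] → run H
t=9: vr[H=18076781/3985517] → run H
t=10: (idle)
t=11: (idle)
t=12: (idle)

completion order = G, F, H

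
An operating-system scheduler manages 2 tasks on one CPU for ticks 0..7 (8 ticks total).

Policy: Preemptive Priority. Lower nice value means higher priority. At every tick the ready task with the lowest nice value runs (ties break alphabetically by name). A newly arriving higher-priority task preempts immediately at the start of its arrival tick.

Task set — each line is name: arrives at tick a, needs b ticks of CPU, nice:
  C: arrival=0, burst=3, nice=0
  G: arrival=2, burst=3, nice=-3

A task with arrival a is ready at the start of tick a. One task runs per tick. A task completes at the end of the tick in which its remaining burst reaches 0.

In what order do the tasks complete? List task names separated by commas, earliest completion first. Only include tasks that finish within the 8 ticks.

t=0: ready={C} → run C
t=1: ready={C} → run C
t=2: ready={C,G} → run G
t=3: ready={C,G} → run G
t=4: ready={C,G} → run G
t=5: ready={C} → run C
t=6: (idle)
t=7: (idle)

completion order = G, C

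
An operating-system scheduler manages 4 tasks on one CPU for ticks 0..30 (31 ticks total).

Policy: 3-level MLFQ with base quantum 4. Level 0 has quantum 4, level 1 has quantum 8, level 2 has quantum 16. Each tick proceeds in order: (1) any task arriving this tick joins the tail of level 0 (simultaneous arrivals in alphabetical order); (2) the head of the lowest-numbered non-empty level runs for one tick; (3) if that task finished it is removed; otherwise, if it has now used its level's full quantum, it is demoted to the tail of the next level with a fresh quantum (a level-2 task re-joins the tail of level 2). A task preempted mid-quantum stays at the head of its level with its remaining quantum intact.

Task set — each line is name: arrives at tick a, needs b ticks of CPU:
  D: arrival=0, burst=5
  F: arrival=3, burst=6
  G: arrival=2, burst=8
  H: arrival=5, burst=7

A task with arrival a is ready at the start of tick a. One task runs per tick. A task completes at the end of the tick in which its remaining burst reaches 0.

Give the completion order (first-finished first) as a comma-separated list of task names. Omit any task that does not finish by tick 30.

t=0: L0/L1/L2 = D/-/- → run D
t=1: L0/L1/L2 = D/-/- → run D
t=2: L0/L1/L2 = DG/-/- → run D
t=3: L0/L1/L2 = DGF/-/- → run D
t=4: L0/L1/L2 = GF/D/- → run G
t=5: L0/L1/L2 = GFH/D/- → run G
t=6: L0/L1/L2 = GFH/D/- → run G
t=7: L0/L1/L2 = GFH/D/- → run G
t=8: L0/L1/L2 = FH/DG/- → run F
t=9: L0/L1/L2 = FH/DG/- → run F
t=10: L0/L1/L2 = FH/DG/- → run F
t=11: L0/L1/L2 = FH/DG/- → run F
t=12: L0/L1/L2 = H/DGF/- → run H
t=13: L0/L1/L2 = H/DGF/- → run H
t=14: L0/L1/L2 = H/DGF/- → run H
t=15: L0/L1/L2 = H/DGF/- → run H
t=16: L0/L1/L2 = -/DGFH/- → run D
t=17: L0/L1/L2 = -/GFH/- → run G
t=18: L0/L1/L2 = -/GFH/- → run G
t=19: L0/L1/L2 = -/GFH/- → run G
t=20: L0/L1/L2 = -/GFH/- → run G
t=21: L0/L1/L2 = -/FH/- → run F
t=22: L0/L1/L2 = -/FH/- → run F
t=23: L0/L1/L2 = -/H/- → run H
t=24: L0/L1/L2 = -/H/- → run H
t=25: L0/L1/L2 = -/H/- → run H
t=26: (idle)
t=27: (idle)
t=28: (idle)
t=29: (idle)
t=30: (idle)

completion order = D, G, F, H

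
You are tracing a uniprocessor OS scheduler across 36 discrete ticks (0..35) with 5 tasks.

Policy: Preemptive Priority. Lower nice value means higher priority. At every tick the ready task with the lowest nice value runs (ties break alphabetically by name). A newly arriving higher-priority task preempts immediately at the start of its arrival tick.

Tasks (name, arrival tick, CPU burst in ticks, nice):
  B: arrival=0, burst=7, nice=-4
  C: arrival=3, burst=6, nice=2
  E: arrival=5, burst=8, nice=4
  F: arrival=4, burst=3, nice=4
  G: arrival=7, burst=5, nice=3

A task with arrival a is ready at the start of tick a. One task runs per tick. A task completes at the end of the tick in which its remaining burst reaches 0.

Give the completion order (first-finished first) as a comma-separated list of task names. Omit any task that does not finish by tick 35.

t=0: ready={B} → run B
t=1: ready={B} → run B
t=2: ready={B} → run B
t=3: ready={B,C} → run B
t=4: ready={B,C,F} → run B
t=5: ready={B,C,E,F} → run B
t=6: ready={B,C,E,F} → run B
t=7: ready={C,E,F,G} → run C
t=8: ready={C,E,F,G} → run C
t=9: ready={C,E,F,G} → run C
t=10: ready={C,E,F,G} → run C
t=11: ready={C,E,F,G} → run C
t=12: ready={C,E,F,G} → run C
t=13: ready={E,F,G} → run G
t=14: ready={E,F,G} → run G
t=15: ready={E,F,G} → run G
t=16: ready={E,F,G} → run G
t=17: ready={E,F,G} → run G
t=18: ready={E,F} → run E
t=19: ready={E,F} → run E
t=20: ready={E,F} → run E
t=21: ready={E,F} → run E
t=22: ready={E,F} → run E
t=23: ready={E,F} → run E
t=24: ready={E,F} → run E
t=25: ready={E,F} → run E
t=26: ready={F} → run F
t=27: ready={F} → run F
t=28: ready={F} → run F
t=29: (idle)
t=30: (idle)
t=31: (idle)
t=32: (idle)
t=33: (idle)
t=34: (idle)
t=35: (idle)

completion order = B, C, G, E, F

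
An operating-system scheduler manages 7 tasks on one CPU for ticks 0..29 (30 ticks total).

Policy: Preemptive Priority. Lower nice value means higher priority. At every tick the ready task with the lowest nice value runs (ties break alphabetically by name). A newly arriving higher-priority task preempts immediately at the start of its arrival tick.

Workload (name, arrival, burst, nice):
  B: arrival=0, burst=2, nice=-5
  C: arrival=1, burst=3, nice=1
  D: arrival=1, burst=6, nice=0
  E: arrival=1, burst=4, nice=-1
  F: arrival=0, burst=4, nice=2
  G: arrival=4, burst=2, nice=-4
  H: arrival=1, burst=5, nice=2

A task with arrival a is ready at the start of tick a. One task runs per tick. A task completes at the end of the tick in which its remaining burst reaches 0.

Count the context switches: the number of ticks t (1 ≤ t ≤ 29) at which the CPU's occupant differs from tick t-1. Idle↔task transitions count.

t=0: ready={B,F} → run B
t=1: ready={B,C,D,E,F,H} → run B
t=2: ready={C,D,E,F,H} → run E
t=3: ready={C,D,E,F,H} → run E
t=4: ready={C,D,E,F,G,H} → run G
t=5: ready={C,D,E,F,G,H} → run G
t=6: ready={C,D,E,F,H} → run E
t=7: ready={C,D,E,F,H} → run E
t=8: ready={C,D,F,H} → run D
t=9: ready={C,D,F,H} → run D
t=10: ready={C,D,F,H} → run D
t=11: ready={C,D,F,H} → run D
t=12: ready={C,D,F,H} → run D
t=13: ready={C,D,F,H} → run D
t=14: ready={C,F,H} → run C
t=15: ready={C,F,H} → run C
t=16: ready={C,F,H} → run C
t=17: ready={F,H} → run F
t=18: ready={F,H} → run F
t=19: ready={F,H} → run F
t=20: ready={F,H} → run F
t=21: ready={H} → run H
t=22: ready={H} → run H
t=23: ready={H} → run H
t=24: ready={H} → run H
t=25: ready={H} → run H
t=26: (idle)
t=27: (idle)
t=28: (idle)
t=29: (idle)

context switches = 8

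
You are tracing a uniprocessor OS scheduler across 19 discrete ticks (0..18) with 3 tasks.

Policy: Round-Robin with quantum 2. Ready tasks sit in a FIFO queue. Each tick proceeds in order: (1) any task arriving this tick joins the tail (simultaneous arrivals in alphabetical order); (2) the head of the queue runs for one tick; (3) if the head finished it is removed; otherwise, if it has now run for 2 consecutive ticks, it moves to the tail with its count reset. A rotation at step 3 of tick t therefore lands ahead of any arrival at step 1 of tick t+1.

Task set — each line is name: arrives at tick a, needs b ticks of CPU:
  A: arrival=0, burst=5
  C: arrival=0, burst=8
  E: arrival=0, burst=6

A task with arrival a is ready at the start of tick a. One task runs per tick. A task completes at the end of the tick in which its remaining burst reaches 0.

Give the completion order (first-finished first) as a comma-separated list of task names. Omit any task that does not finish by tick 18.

t=0: queue=[A,C,E] q_used=0 → run A
t=1: queue=[A,C,E] q_used=1 → run A
t=2: queue=[C,E,A] q_used=0 → run C
t=3: queue=[C,E,A] q_used=1 → run C
t=4: queue=[E,A,C] q_used=0 → run E
t=5: queue=[E,A,C] q_used=1 → run E
t=6: queue=[A,C,E] q_used=0 → run A
t=7: queue=[A,C,E] q_used=1 → run A
t=8: queue=[C,E,A] q_used=0 → run C
t=9: queue=[C,E,A] q_used=1 → run C
t=10: queue=[E,A,C] q_used=0 → run E
t=11: queue=[E,A,C] q_used=1 → run E
t=12: queue=[A,C,E] q_used=0 → run A
t=13: queue=[C,E] q_used=0 → run C
t=14: queue=[C,E] q_used=1 → run C
t=15: queue=[E,C] q_used=0 → run E
t=16: queue=[E,C] q_used=1 → run E
t=17: queue=[C] q_used=0 → run C
t=18: queue=[C] q_used=1 → run C

completion order = A, E, C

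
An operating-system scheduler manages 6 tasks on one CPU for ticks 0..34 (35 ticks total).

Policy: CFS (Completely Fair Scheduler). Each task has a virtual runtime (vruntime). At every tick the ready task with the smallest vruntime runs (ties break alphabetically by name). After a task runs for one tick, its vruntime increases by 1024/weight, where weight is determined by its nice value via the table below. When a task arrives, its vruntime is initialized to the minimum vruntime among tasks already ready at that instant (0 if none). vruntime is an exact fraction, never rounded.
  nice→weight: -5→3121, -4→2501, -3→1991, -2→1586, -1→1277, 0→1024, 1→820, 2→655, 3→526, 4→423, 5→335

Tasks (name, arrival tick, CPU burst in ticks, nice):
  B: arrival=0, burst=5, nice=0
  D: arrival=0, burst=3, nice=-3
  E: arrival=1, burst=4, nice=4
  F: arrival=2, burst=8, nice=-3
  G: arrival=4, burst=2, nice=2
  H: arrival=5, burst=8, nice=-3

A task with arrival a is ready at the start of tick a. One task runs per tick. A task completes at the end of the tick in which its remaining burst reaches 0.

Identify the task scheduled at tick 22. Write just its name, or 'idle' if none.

running at tick 22 = F

t=0: vr[B=0 D=0] → run B
t=1: vr[B=1 D=0 E=0] → run D
t=2: vr[B=1 D=1024/1991 E=0 F=0] → run E
t=3: vr[B=1 D=1024/1991 E=1024/423 F=0] → run F
t=4: vr[B=1 D=1024/1991 E=1024/423 F=1024/1991 G=1024/1991] → run D
t=5: vr[B=1 D=2048/1991 E=1024/423 F=1024/1991 G=1024/1991 H=1024/1991] → run F
t=6: vr[B=1 D=2048/1991 E=1024/423 F=2048/1991 G=1024/1991 H=1024/1991] → run G
t=7: vr[B=1 D=2048/1991 E=1024/423 F=2048/1991 G=2709504/1304105 H=1024/1991] → run H
t=8: vr[B=1 D=2048/1991 E=1024/423 F=2048/1991 G=2709504/1304105 H=2048/1991] → run B
t=9: vr[B=2 D=2048/1991 E=1024/423 F=2048/1991 G=2709504/1304105 H=2048/1991] → run D
t=10: vr[B=2 E=1024/423 F=2048/1991 G=2709504/1304105 H=2048/1991] → run F
t=11: vr[B=2 E=1024/423 F=3072/1991 G=2709504/1304105 H=2048/1991] → run H
t=12: vr[B=2 E=1024/423 F=3072/1991 G=2709504/1304105 H=3072/1991] → run F
t=13: vr[B=2 E=1024/423 F=4096/1991 G=2709504/1304105 H=3072/1991] → run H
t=14: vr[B=2 E=1024/423 F=4096/1991 G=2709504/1304105 H=4096/1991] → run B
t=15: vr[B=3 E=1024/423 F=4096/1991 G=2709504/1304105 H=4096/1991] → run F
t=16: vr[B=3 E=1024/423 F=5120/1991 G=2709504/1304105 H=4096/1991] → run H
t=17: vr[B=3 E=1024/423 F=5120/1991 G=2709504/1304105 H=5120/1991] → run G
t=18: vr[B=3 E=1024/423 F=5120/1991 H=5120/1991] → run E
t=19: vr[B=3 E=2048/423 F=5120/1991 H=5120/1991] → run F
t=20: vr[B=3 E=2048/423 F=6144/1991 H=5120/1991] → run H
t=21: vr[B=3 E=2048/423 F=6144/1991 H=6144/1991] → run B
t=22: vr[B=4 E=2048/423 F=6144/1991 H=6144/1991] → run F
t=23: vr[B=4 E=2048/423 F=7168/1991 H=6144/1991] → run H
t=24: vr[B=4 E=2048/423 F=7168/1991 H=7168/1991] → run F
t=25: vr[B=4 E=2048/423 H=7168/1991] → run H
t=26: vr[B=4 E=2048/423 H=8192/1991] → run B
t=27: vr[E=2048/423 H=8192/1991] → run H
t=28: vr[E=2048/423] → run E
t=29: vr[E=1024/141] → run E
t=30: (idle)
t=31: (idle)
t=32: (idle)
t=33: (idle)
t=34: (idle)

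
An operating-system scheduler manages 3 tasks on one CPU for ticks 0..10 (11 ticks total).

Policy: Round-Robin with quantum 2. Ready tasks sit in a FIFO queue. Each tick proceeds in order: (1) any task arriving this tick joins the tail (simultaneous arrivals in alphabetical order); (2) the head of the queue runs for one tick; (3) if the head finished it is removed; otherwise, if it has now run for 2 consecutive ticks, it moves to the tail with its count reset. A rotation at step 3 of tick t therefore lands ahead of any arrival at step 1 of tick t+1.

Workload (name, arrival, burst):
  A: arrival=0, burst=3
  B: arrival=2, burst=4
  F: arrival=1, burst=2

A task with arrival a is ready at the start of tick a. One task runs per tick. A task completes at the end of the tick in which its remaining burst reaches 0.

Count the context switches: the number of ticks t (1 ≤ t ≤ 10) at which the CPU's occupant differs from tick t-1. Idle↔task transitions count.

context switches = 4

t=0: queue=[A] q_used=0 → run A
t=1: queue=[A,F] q_used=1 → run A
t=2: queue=[F,A,B] q_used=0 → run F
t=3: queue=[F,A,B] q_used=1 → run F
t=4: queue=[A,B] q_used=0 → run A
t=5: queue=[B] q_used=0 → run B
t=6: queue=[B] q_used=1 → run B
t=7: queue=[B] q_used=0 → run B
t=8: queue=[B] q_used=1 → run B
t=9: (idle)
t=10: (idle)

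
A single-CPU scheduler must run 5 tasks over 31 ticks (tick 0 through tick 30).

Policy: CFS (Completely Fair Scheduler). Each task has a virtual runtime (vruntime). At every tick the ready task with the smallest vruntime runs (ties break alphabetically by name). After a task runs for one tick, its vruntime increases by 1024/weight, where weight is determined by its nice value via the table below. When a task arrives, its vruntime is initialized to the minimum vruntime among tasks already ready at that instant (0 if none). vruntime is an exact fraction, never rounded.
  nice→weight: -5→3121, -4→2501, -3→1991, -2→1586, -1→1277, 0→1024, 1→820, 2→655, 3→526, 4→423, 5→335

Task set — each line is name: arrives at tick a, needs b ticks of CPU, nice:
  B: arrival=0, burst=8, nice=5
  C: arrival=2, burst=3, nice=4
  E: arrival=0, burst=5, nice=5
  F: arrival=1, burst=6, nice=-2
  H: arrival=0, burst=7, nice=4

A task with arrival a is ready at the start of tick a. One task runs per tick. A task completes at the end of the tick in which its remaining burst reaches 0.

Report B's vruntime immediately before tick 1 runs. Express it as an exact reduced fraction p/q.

vruntime(B, start of tick 1) = 1024/335

t=0: vr[B=0 E=0 H=0] → run B
t=1: vr[B=1024/335 E=0 F=0 H=0] → run E
t=2: vr[B=1024/335 C=0 E=1024/335 F=0 H=0] → run C
t=3: vr[B=1024/335 C=1024/423 E=1024/335 F=0 H=0] → run F
t=4: vr[B=1024/335 C=1024/423 E=1024/335 F=512/793 H=0] → run H
t=5: vr[B=1024/335 C=1024/423 E=1024/335 F=512/793 H=1024/423] → run F
t=6: vr[B=1024/335 C=1024/423 E=1024/335 F=1024/793 H=1024/423] → run F
t=7: vr[B=1024/335 C=1024/423 E=1024/335 F=1536/793 H=1024/423] → run F
t=8: vr[B=1024/335 C=1024/423 E=1024/335 F=2048/793 H=1024/423] → run C
t=9: vr[B=1024/335 C=2048/423 E=1024/335 F=2048/793 H=1024/423] → run H
t=10: vr[B=1024/335 C=2048/423 E=1024/335 F=2048/793 H=2048/423] → run F
t=11: vr[B=1024/335 C=2048/423 E=1024/335 F=2560/793 H=2048/423] → run B
t=12: vr[B=2048/335 C=2048/423 E=1024/335 F=2560/793 H=2048/423] → run E
t=13: vr[B=2048/335 C=2048/423 E=2048/335 F=2560/793 H=2048/423] → run F
t=14: vr[B=2048/335 C=2048/423 E=2048/335 H=2048/423] → run C
t=15: vr[B=2048/335 E=2048/335 H=2048/423] → run H
t=16: vr[B=2048/335 E=2048/335 H=1024/141] → run B
t=17: vr[B=3072/335 E=2048/335 H=1024/141] → run E
t=18: vr[B=3072/335 E=3072/335 H=1024/141] → run H
t=19: vr[B=3072/335 E=3072/335 H=4096/423] → run B
t=20: vr[B=4096/335 E=3072/335 H=4096/423] → run E
t=21: vr[B=4096/335 E=4096/335 H=4096/423] → run H
t=22: vr[B=4096/335 E=4096/335 H=5120/423] → run H
t=23: vr[B=4096/335 E=4096/335 H=2048/141] → run B
t=24: vr[B=1024/67 E=4096/335 H=2048/141] → run E
t=25: vr[B=1024/67 H=2048/141] → run H
t=26: vr[B=1024/67] → run B
t=27: vr[B=6144/335] → run B
t=28: vr[B=7168/335] → run B
t=29: (idle)
t=30: (idle)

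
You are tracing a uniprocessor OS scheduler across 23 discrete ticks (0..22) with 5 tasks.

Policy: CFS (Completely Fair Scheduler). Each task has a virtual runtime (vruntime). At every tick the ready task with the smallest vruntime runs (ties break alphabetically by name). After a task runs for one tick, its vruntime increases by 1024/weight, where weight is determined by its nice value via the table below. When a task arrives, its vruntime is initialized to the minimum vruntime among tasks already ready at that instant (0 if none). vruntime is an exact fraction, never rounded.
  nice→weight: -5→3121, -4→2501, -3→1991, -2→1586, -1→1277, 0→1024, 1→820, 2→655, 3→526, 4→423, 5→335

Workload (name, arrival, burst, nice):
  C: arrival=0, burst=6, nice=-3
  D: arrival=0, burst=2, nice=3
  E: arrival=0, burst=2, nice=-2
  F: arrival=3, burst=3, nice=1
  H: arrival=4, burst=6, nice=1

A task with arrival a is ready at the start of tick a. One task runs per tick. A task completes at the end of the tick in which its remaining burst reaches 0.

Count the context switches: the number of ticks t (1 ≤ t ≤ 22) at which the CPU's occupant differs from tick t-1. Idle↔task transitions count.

context switches = 14

t=0: vr[C=0 D=0 E=0] → run C
t=1: vr[C=1024/1991 D=0 E=0] → run D
t=2: vr[C=1024/1991 D=512/263 E=0] → run E
t=3: vr[C=1024/1991 D=512/263 E=512/793 F=1024/1991] → run C
t=4: vr[C=2048/1991 D=512/263 E=512/793 F=1024/1991 H=1024/1991] → run F
t=5: vr[C=2048/1991 D=512/263 E=512/793 F=719616/408155 H=1024/1991] → run H
t=6: vr[C=2048/1991 D=512/263 E=512/793 F=719616/408155 H=719616/408155] → run E
t=7: vr[C=2048/1991 D=512/263 F=719616/408155 H=719616/408155] → run C
t=8: vr[C=3072/1991 D=512/263 F=719616/408155 H=719616/408155] → run C
t=9: vr[C=4096/1991 D=512/263 F=719616/408155 H=719616/408155] → run F
t=10: vr[C=4096/1991 D=512/263 F=1229312/408155 H=719616/408155] → run H
t=11: vr[C=4096/1991 D=512/263 F=1229312/408155 H=1229312/408155] → run D
t=12: vr[C=4096/1991 F=1229312/408155 H=1229312/408155] → run C
t=13: vr[C=5120/1991 F=1229312/408155 H=1229312/408155] → run C
t=14: vr[F=1229312/408155 H=1229312/408155] → run F
t=15: vr[H=1229312/408155] → run H
t=16: vr[H=1739008/408155] → run H
t=17: vr[H=2248704/408155] → run H
t=18: vr[H=551680/81631] → run H
t=19: (idle)
t=20: (idle)
t=21: (idle)
t=22: (idle)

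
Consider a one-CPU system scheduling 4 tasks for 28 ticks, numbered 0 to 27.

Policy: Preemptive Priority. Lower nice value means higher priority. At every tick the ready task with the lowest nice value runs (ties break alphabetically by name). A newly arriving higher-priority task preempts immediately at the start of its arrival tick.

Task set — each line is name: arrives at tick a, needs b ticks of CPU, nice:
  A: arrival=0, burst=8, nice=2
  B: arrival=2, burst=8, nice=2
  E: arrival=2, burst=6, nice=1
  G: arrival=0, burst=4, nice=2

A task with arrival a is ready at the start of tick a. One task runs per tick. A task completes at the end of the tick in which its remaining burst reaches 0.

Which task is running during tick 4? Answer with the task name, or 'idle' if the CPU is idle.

running at tick 4 = E

t=0: ready={A,G} → run A
t=1: ready={A,G} → run A
t=2: ready={A,B,E,G} → run E
t=3: ready={A,B,E,G} → run E
t=4: ready={A,B,E,G} → run E
t=5: ready={A,B,E,G} → run E
t=6: ready={A,B,E,G} → run E
t=7: ready={A,B,E,G} → run E
t=8: ready={A,B,G} → run A
t=9: ready={A,B,G} → run A
t=10: ready={A,B,G} → run A
t=11: ready={A,B,G} → run A
t=12: ready={A,B,G} → run A
t=13: ready={A,B,G} → run A
t=14: ready={B,G} → run B
t=15: ready={B,G} → run B
t=16: ready={B,G} → run B
t=17: ready={B,G} → run B
t=18: ready={B,G} → run B
t=19: ready={B,G} → run B
t=20: ready={B,G} → run B
t=21: ready={B,G} → run B
t=22: ready={G} → run G
t=23: ready={G} → run G
t=24: ready={G} → run G
t=25: ready={G} → run G
t=26: (idle)
t=27: (idle)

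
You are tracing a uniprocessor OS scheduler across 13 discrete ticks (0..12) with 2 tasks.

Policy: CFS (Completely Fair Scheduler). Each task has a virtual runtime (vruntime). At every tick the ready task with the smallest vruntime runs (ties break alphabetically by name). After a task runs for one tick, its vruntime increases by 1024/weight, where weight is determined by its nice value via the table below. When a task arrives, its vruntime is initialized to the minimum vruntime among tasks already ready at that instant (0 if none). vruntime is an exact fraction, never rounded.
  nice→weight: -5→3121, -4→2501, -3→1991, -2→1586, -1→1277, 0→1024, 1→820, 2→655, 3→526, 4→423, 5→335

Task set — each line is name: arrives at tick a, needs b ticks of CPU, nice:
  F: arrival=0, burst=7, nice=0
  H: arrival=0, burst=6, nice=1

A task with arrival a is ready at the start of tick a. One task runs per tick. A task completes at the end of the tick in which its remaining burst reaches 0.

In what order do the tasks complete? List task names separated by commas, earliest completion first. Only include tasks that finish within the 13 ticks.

completion order = F, H

t=0: vr[F=0 H=0] → run F
t=1: vr[F=1 H=0] → run H
t=2: vr[F=1 H=256/205] → run F
t=3: vr[F=2 H=256/205] → run H
t=4: vr[F=2 H=512/205] → run F
t=5: vr[F=3 H=512/205] → run H
t=6: vr[F=3 H=768/205] → run F
t=7: vr[F=4 H=768/205] → run H
t=8: vr[F=4 H=1024/205] → run F
t=9: vr[F=5 H=1024/205] → run H
t=10: vr[F=5 H=256/41] → run F
t=11: vr[F=6 H=256/41] → run F
t=12: vr[H=256/41] → run H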